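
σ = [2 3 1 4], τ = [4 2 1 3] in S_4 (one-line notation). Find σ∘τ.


σ∘τ: apply τ first, then σ
1 →τ 4 →σ 4
2 →τ 2 →σ 3
3 →τ 1 →σ 2
4 →τ 3 →σ 1

σ∘τ = [4 3 2 1]


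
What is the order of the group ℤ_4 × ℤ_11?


|A × B| = |A| · |B|
|ℤ_4 × ℤ_11| = 4 × 11 = 44

|ℤ_4 × ℤ_11| = 44


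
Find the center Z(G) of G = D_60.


Z(G) = {g ∈ G | gx = xg for all x ∈ G}
For even n, Z(D_n) = {e, r^(n/2)}: the 180° rotation r^30 commutes with every reflection and rotation

Z(D_60) = {e, r^30}


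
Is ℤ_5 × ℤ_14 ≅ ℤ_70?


Comparing ℤ_5 × ℤ_14 and ℤ_70:
gcd(5,14) = 1, so ℤ_5 × ℤ_14 ≅ ℤ_70 (CRT)

Yes, ℤ_5 × ℤ_14 ≅ ℤ_70


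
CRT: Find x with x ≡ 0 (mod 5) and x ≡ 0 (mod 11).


m₁ = 5, m₂ = 11, gcd = 1, so CRT applies. M = m₁·m₂ = 55
Let M₁ = M/m₁ = 11, M₂ = M/m₂ = 5
Find y₁ ≡ M₁⁻¹ (mod m₁): 11⁻¹ ≡ 1 (mod 5)
Find y₂ ≡ M₂⁻¹ (mod m₂): 5⁻¹ ≡ 9 (mod 11)
x = a₁·M₁·y₁ + a₂·M₂·y₂ = 0·11·1 + 0·5·9 = 0
Reduce mod 55: x ≡ 0
Check: 0 mod 5 = 0 ✓, 0 mod 11 = 0 ✓

x ≡ 0 (mod 55)


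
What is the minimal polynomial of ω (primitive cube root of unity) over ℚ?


ω satisfies x² + x + 1 = 0 (the cyclotomic polynomial Φ₃)

Minimal polynomial: x² + x + 1


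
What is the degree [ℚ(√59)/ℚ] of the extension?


√59 has minimal polynomial x² - 59 (irreducible over ℚ since 59 is squarefree)

[ℚ(√59)/ℚ] = 2


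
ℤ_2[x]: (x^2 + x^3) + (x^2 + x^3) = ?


Add coefficients mod 2:
x^0: 0 + 0 = 0 (mod 2)
x^1: 0 + 0 = 0 (mod 2)
x^2: 1 + 1 = 0 (mod 2)
x^3: 1 + 1 = 0 (mod 2)
Result: 0

f + g = 0


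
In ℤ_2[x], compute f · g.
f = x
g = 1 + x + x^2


Expand and collect like terms; reduce coefficients mod 2:
x^0: 0·1 = 0 ≡ 0 (mod 2)
x^1: 0·1 + 1·1 = 1 ≡ 1 (mod 2)
x^2: 0·1 + 1·1 = 1 ≡ 1 (mod 2)
x^3: 1·1 = 1 ≡ 1 (mod 2)
Result: x + x^2 + x^3

f · g = x + x^2 + x^3


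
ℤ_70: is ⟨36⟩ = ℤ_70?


g generates ℤ_n iff gcd(g, n) = 1
gcd(36, 70) = 2
Since gcd = 2 ≠ 1, ⟨36⟩ has order 35 < 70, so 36 is not a generator.

No, 36 does not generate ℤ_70


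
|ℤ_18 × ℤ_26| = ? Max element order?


|ℤ_18 × ℤ_26| = 18 × 26 = 468
Max element order = lcm(18,26) = 234
Cyclic? No (gcd=2)

|ℤ_18×ℤ_26| = 468, max element order = 234


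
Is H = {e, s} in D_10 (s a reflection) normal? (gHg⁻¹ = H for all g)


H = {e, s} in D_10 (s a reflection)
r·s·r⁻¹ = sr⁻² ≠ s for n ≥ 3, so {e, s} is not closed under conjugation

No, not a normal subgroup


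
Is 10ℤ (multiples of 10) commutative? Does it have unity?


10ℤ is a commutative ring under +,× but has no multiplicative identity (1 ∉ 10ℤ); it has no zero divisors, but without unity it is not an integral domain
Commutative: Yes
Integral domain: No
Has unity: No

10ℤ (multiples of 10): Commutative=Yes, Unity=No


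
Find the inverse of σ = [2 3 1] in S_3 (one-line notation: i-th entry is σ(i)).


To find σ⁻¹, swap domain and range:
σ(1) = 2 → σ⁻¹(2) = 1
σ(2) = 3 → σ⁻¹(3) = 2
σ(3) = 1 → σ⁻¹(1) = 3

σ⁻¹ = [3 1 2]


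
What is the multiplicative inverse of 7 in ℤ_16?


Use the extended Euclidean algorithm to write 1 = 7·s + 16·t; then s mod 16 is the inverse.
Euclidean algorithm:
  7 = 0·16 + 7
  16 = 2·7 + 2
  7 = 3·2 + 1
  2 = 2·1 + 0
gcd(7,16) = 1
Back-substitution gives: 7·(7) + 16·(-3) = 1
So 7⁻¹ ≡ 7 ≡ 7 (mod 16)
Check: 7 × 7 = 49 ≡ 1 (mod 16) ✓

7⁻¹ ≡ 7 (mod 16)


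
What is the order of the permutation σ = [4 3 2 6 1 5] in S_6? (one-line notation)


Cycle decomposition: (1 4 6 5) (2 3)
Cycle lengths: 4, 2
Order = lcm(4, 2) = 4

ord(σ) = 4


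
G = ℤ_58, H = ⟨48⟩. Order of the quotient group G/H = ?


|⟨48⟩| = n / gcd(48, 58) = 58 / 2 = 29
H is normal (ℤ_58 is abelian).
|G/H| = |G| / |H| = 58 / 29 = 2

|G/H| = 2


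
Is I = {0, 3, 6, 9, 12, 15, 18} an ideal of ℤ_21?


Check ideal conditions for I = {0, 3, 6, 9, 12, 15, 18} in ℤ_21:
(1) I is an additive subgroup? Yes
(2) For r ∈ ℤ_21 and a ∈ I: r·a ∈ I? Yes

Yes, I is an ideal of ℤ_21


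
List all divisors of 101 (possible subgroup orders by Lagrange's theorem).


Lagrange's theorem: |H| divides |G|
|G| = 101
Divisors of 101: 1, 101

Possible subgroup orders: {1, 101}


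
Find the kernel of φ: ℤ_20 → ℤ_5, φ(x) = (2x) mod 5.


Kernel = preimage of identity
ker(φ) = {x ∈ ℤ_20 : 2x ≡ 0 (mod 5)}. Since 5 | 20, φ is well-defined. The kernel is the cyclic subgroup ⟨5⟩ of ℤ_20 (order 4), i.e. {0, 5, 10, 15}

ker(φ) = {0, 5, 10, 15}


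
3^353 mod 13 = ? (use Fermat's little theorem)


Fermat's little theorem: if p is prime and gcd(a,p)=1, then a^(p-1) ≡ 1 (mod p)
p = 13 is prime, gcd(3,13) = 1
Reduce exponent: 353 mod 12 = 5
So 3^353 ≡ 3^5 (mod 13)
3^5 mod 13 = 9

3^353 ≡ 9 (mod 13)


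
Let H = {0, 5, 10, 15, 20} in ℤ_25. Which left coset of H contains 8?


8 + H = {8 + h (mod 25) : h ∈ H}
8+0=8, 8+5=13, 8+10=18, 8+15=23, 8+20=3
8 + H = {3, 8, 13, 18, 23} = 3 + H

8 + H = {3, 8, 13, 18, 23}


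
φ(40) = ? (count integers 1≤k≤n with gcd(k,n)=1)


Factor n: 40 = 2^3 × 5
φ(n) = n · ∏(1 - 1/p) over distinct primes p | n
φ(40) = 40 · (1 - 1/2) · (1 - 1/5) = 16

φ(40) = 16


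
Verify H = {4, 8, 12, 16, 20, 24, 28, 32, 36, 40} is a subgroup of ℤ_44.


Subgroup test for H = {4, 8, 12, 16, 20, 24, 28, 32, 36, 40} in (ℤ_44, +):
(1) 0 ∈ H? No
(2) Closure: for all a,b ∈ H, (a+b) mod 44 ∈ H? No  [counterexample: 4 + 40 = 0 ∉ H]
(3) Inverses: for all a ∈ H, -a mod 44 ∈ H? Yes

No, H is not a subgroup of ℤ_44


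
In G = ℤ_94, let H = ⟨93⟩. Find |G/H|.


|⟨93⟩| = n / gcd(93, 94) = 94 / 1 = 94
H is normal (ℤ_94 is abelian).
|G/H| = |G| / |H| = 94 / 94 = 1

|G/H| = 1


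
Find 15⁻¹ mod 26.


Use the extended Euclidean algorithm to write 1 = 15·s + 26·t; then s mod 26 is the inverse.
Euclidean algorithm:
  15 = 0·26 + 15
  26 = 1·15 + 11
  15 = 1·11 + 4
  11 = 2·4 + 3
  4 = 1·3 + 1
  3 = 3·1 + 0
gcd(15,26) = 1
Back-substitution gives: 15·(7) + 26·(-4) = 1
So 15⁻¹ ≡ 7 ≡ 7 (mod 26)
Check: 15 × 7 = 105 ≡ 1 (mod 26) ✓

15⁻¹ ≡ 7 (mod 26)


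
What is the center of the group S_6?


Z(G) = {g ∈ G | gx = xg for all x ∈ G}
S_n is non-abelian for n ≥ 3; Z(S_6) is trivial

Z(S_6) = {e}


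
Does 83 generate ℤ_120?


g generates ℤ_n iff gcd(g, n) = 1
gcd(83, 120) = 1
Since gcd = 1, 83 is a generator.

Yes, 83 generates ℤ_120


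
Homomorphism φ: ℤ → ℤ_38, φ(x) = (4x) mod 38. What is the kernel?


Kernel = preimage of identity
ker(φ) = {x ∈ ℤ : 4x ≡ 0 (mod 38)}. gcd(4,38) = 2, so 4x ≡ 0 (mod 38) ⟺ x ≡ 0 (mod 38/2 = 19). Hence ker(φ) = 19ℤ

ker(φ) = 19ℤ


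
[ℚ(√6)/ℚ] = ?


√6 has minimal polynomial x² - 6 (irreducible over ℚ since 6 is squarefree)

[ℚ(√6)/ℚ] = 2


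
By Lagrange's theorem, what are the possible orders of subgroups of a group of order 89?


Lagrange's theorem: |H| divides |G|
|G| = 89
Divisors of 89: 1, 89

Possible subgroup orders: {1, 89}


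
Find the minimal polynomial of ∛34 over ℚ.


∛34 satisfies x³ - 34 = 0, irreducible over ℚ (no rational root; 34 is not a perfect cube)

Minimal polynomial: x³ - 34


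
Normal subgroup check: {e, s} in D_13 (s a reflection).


H = {e, s} in D_13 (s a reflection)
r·s·r⁻¹ = sr⁻² ≠ s for n ≥ 3, so {e, s} is not closed under conjugation

No, not a normal subgroup


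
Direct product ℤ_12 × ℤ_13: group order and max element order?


|ℤ_12 × ℤ_13| = 12 × 13 = 156
Max element order = lcm(12,13) = 156
Cyclic? Yes (gcd=1)

|ℤ_12×ℤ_13| = 156, max element order = 156


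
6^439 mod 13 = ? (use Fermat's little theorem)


Fermat's little theorem: if p is prime and gcd(a,p)=1, then a^(p-1) ≡ 1 (mod p)
p = 13 is prime, gcd(6,13) = 1
Reduce exponent: 439 mod 12 = 7
So 6^439 ≡ 6^7 (mod 13)
6^7 mod 13 = 7

6^439 ≡ 7 (mod 13)


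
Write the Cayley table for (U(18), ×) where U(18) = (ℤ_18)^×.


Elements: {1, 5, 7, 11, 13, 17}
Operation: multiplication mod 18
Entry (a, b) = (a × b) mod 18

Cayley table:
   |  1 |  5 |  7 | 11 | 13 | 17
 1 |  1 |  5 |  7 | 11 | 13 | 17
 5 |  5 |  7 | 17 |  1 | 11 | 13
 7 |  7 | 17 | 13 |  5 |  1 | 11
11 | 11 |  1 |  5 | 13 | 17 |  7
13 | 13 | 11 |  1 | 17 |  7 |  5
17 | 17 | 13 | 11 |  7 |  5 |  1


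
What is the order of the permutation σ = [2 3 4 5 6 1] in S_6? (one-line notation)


Cycle decomposition: (1 2 3 4 5 6)
Cycle lengths: 6
Order = lcm(6) = 6

ord(σ) = 6


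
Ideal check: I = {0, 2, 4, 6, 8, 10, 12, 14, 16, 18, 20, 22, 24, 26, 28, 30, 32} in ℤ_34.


Check ideal conditions for I = {0, 2, 4, 6, 8, 10, 12, 14, 16, 18, 20, 22, 24, 26, 28, 30, 32} in ℤ_34:
(1) I is an additive subgroup? Yes
(2) For r ∈ ℤ_34 and a ∈ I: r·a ∈ I? Yes

Yes, I is an ideal of ℤ_34


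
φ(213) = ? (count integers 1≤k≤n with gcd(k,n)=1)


Factor n: 213 = 3 × 71
φ(n) = n · ∏(1 - 1/p) over distinct primes p | n
φ(213) = 213 · (1 - 1/3) · (1 - 1/71) = 140

φ(213) = 140


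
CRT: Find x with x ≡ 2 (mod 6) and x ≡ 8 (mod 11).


m₁ = 6, m₂ = 11, gcd = 1, so CRT applies. M = m₁·m₂ = 66
Let M₁ = M/m₁ = 11, M₂ = M/m₂ = 6
Find y₁ ≡ M₁⁻¹ (mod m₁): 11⁻¹ ≡ 5 (mod 6)
Find y₂ ≡ M₂⁻¹ (mod m₂): 6⁻¹ ≡ 2 (mod 11)
x = a₁·M₁·y₁ + a₂·M₂·y₂ = 2·11·5 + 8·6·2 = 206
Reduce mod 66: x ≡ 8
Check: 8 mod 6 = 2 ✓, 8 mod 11 = 8 ✓

x ≡ 8 (mod 66)


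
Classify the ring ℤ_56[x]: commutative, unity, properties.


ℤ_56 has zero divisors (2·28 ≡ 0), and these lift to constant zero divisors in ℤ_56[x]; so not an integral domain
Commutative: Yes
Integral domain: No
Has unity: Yes

ℤ_56[x]: Commutative=Yes, Unity=Yes


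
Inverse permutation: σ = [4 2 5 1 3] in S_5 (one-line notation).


To find σ⁻¹, swap domain and range:
σ(1) = 4 → σ⁻¹(4) = 1
σ(2) = 2 → σ⁻¹(2) = 2
σ(3) = 5 → σ⁻¹(5) = 3
σ(4) = 1 → σ⁻¹(1) = 4
σ(5) = 3 → σ⁻¹(3) = 5

σ⁻¹ = [4 2 5 1 3]


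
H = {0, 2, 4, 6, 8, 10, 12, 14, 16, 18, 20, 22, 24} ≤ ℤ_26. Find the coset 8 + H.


8 + H = {8 + h (mod 26) : h ∈ H}
8+0=8, 8+2=10, 8+4=12, 8+6=14, 8+8=16, 8+10=18, 8+12=20, 8+14=22, 8+16=24, 8+18=0, 8+20=2, 8+22=4, 8+24=6
8 + H = {0, 2, 4, 6, 8, 10, 12, 14, 16, 18, 20, 22, 24} = 0 + H

8 + H = {0, 2, 4, 6, 8, 10, 12, 14, 16, 18, 20, 22, 24}


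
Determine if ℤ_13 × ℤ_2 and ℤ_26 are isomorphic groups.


Comparing ℤ_13 × ℤ_2 and ℤ_26:
gcd(13,2) = 1, so ℤ_13 × ℤ_2 ≅ ℤ_26 (CRT)

Yes, ℤ_13 × ℤ_2 ≅ ℤ_26


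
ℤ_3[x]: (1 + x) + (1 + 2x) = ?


Add coefficients mod 3:
x^0: 1 + 1 = 2 (mod 3)
x^1: 1 + 2 = 0 (mod 3)
Result: 2

f + g = 2


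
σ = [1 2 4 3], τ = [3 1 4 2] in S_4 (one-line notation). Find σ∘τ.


σ∘τ: apply τ first, then σ
1 →τ 3 →σ 4
2 →τ 1 →σ 1
3 →τ 4 →σ 3
4 →τ 2 →σ 2

σ∘τ = [4 1 3 2]


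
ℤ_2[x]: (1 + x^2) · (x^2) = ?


Expand and collect like terms; reduce coefficients mod 2:
x^0: 1·0 = 0 ≡ 0 (mod 2)
x^1: 1·0 + 0·0 = 0 ≡ 0 (mod 2)
x^2: 1·1 + 0·0 + 1·0 = 1 ≡ 1 (mod 2)
x^3: 0·1 + 1·0 = 0 ≡ 0 (mod 2)
x^4: 1·1 = 1 ≡ 1 (mod 2)
Result: x^2 + x^4

f · g = x^2 + x^4


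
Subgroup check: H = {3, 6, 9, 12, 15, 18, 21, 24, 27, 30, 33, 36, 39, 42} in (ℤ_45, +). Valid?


Subgroup test for H = {3, 6, 9, 12, 15, 18, 21, 24, 27, 30, 33, 36, 39, 42} in (ℤ_45, +):
(1) 0 ∈ H? No
(2) Closure: for all a,b ∈ H, (a+b) mod 45 ∈ H? No  [counterexample: 3 + 42 = 0 ∉ H]
(3) Inverses: for all a ∈ H, -a mod 45 ∈ H? Yes

No, H is not a subgroup of ℤ_45


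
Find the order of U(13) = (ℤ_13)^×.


U(n) is the group of units mod n; |U(n)| = φ(n)
|U(13)| = φ(13) = 12

|U(13) = (ℤ_13)^×| = 12


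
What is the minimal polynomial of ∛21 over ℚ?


∛21 satisfies x³ - 21 = 0, irreducible over ℚ (no rational root; 21 is not a perfect cube)

Minimal polynomial: x³ - 21


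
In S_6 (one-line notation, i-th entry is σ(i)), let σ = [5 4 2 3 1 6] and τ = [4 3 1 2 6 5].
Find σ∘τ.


σ∘τ: apply τ first, then σ
1 →τ 4 →σ 3
2 →τ 3 →σ 2
3 →τ 1 →σ 5
4 →τ 2 →σ 4
5 →τ 6 →σ 6
6 →τ 5 →σ 1

σ∘τ = [3 2 5 4 6 1]


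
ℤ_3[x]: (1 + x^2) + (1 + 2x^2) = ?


Add coefficients mod 3:
x^0: 1 + 1 = 2 (mod 3)
x^1: 0 + 0 = 0 (mod 3)
x^2: 1 + 2 = 0 (mod 3)
Result: 2

f + g = 2


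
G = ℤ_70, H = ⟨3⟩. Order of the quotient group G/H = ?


|⟨3⟩| = n / gcd(3, 70) = 70 / 1 = 70
H is normal (ℤ_70 is abelian).
|G/H| = |G| / |H| = 70 / 70 = 1

|G/H| = 1


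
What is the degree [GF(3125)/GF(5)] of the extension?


GF(3125) = GF(5^5), so the extension degree is 5

[GF(3125)/GF(5)] = 5


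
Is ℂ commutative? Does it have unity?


ℂ is a field: commutative, has unity, every nonzero element is a unit (hence an integral domain)
Commutative: Yes
Integral domain: Yes
Has unity: Yes

ℂ: Commutative=Yes, Unity=Yes


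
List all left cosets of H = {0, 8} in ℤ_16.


H = {0, 8}, |H| = 2
Number of cosets = |G|/|H| = 16/2 = 8
0 + H = {0, 8}
1 + H = {1, 9}
2 + H = {2, 10}
3 + H = {3, 11}
4 + H = {4, 12}
5 + H = {5, 13}
6 + H = {6, 14}
7 + H = {7, 15}

Cosets: 0+H={0,8}; 1+H={1,9}; 2+H={2,10}; 3+H={3,11}; 4+H={4,12}; 5+H={5,13}; 6+H={6,14}; 7+H={7,15}


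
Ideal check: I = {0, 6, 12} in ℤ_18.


Check ideal conditions for I = {0, 6, 12} in ℤ_18:
(1) I is an additive subgroup? Yes
(2) For r ∈ ℤ_18 and a ∈ I: r·a ∈ I? Yes

Yes, I is an ideal of ℤ_18


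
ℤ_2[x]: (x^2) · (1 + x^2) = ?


Expand and collect like terms; reduce coefficients mod 2:
x^0: 0·1 = 0 ≡ 0 (mod 2)
x^1: 0·0 + 0·1 = 0 ≡ 0 (mod 2)
x^2: 0·1 + 0·0 + 1·1 = 1 ≡ 1 (mod 2)
x^3: 0·1 + 1·0 = 0 ≡ 0 (mod 2)
x^4: 1·1 = 1 ≡ 1 (mod 2)
Result: x^2 + x^4

f · g = x^2 + x^4


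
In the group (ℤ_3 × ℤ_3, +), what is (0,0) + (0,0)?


Operation: componentwise addition mod (3, 3)
(0,0) + (0,0) = ((a₁+b₁) mod 3, (a₂+b₂) mod 3) with a = (0,0), b = (0,0)

(0,0) + (0,0) = (0,0)


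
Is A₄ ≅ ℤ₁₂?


Comparing A₄ and ℤ₁₂:
A₄ is non-abelian, ℤ₁₂ is abelian

No, A₄ ≇ ℤ₁₂


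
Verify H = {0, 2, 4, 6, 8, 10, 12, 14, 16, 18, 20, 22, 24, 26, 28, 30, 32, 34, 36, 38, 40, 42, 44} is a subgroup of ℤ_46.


Subgroup test for H = {0, 2, 4, 6, 8, 10, 12, 14, 16, 18, 20, 22, 24, 26, 28, 30, 32, 34, 36, 38, 40, 42, 44} in (ℤ_46, +):
(1) 0 ∈ H? Yes
(2) Closure: for all a,b ∈ H, (a+b) mod 46 ∈ H? Yes
(3) Inverses: for all a ∈ H, -a mod 46 ∈ H? Yes

Yes, H is a subgroup of ℤ_46


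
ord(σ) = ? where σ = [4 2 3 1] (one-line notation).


Cycle decomposition: (1 4)
Cycle lengths: 2
Order = lcm(2) = 2

ord(σ) = 2


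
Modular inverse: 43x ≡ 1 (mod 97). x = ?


Use the extended Euclidean algorithm to write 1 = 43·s + 97·t; then s mod 97 is the inverse.
Euclidean algorithm:
  43 = 0·97 + 43
  97 = 2·43 + 11
  43 = 3·11 + 10
  11 = 1·10 + 1
  10 = 10·1 + 0
gcd(43,97) = 1
Back-substitution gives: 43·(-9) + 97·(4) = 1
So 43⁻¹ ≡ -9 ≡ 88 (mod 97)
Check: 43 × 88 = 3784 ≡ 1 (mod 97) ✓

43⁻¹ ≡ 88 (mod 97)


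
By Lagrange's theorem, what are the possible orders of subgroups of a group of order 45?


Lagrange's theorem: |H| divides |G|
|G| = 45
Divisors of 45: 1, 3, 5, 9, 15, 45

Possible subgroup orders: {1, 3, 5, 9, 15, 45}


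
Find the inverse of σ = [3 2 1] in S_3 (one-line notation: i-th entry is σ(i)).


To find σ⁻¹, swap domain and range:
σ(1) = 3 → σ⁻¹(3) = 1
σ(2) = 2 → σ⁻¹(2) = 2
σ(3) = 1 → σ⁻¹(1) = 3

σ⁻¹ = [3 2 1]


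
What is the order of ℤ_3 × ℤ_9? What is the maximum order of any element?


|ℤ_3 × ℤ_9| = 3 × 9 = 27
Max element order = lcm(3,9) = 9
Cyclic? No (gcd=3)

|ℤ_3×ℤ_9| = 27, max element order = 9


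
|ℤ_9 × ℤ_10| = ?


|A × B| = |A| · |B|
|ℤ_9 × ℤ_10| = 9 × 10 = 90

|ℤ_9 × ℤ_10| = 90


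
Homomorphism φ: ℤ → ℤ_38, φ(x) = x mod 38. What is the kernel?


Kernel = preimage of identity
ker(φ) = {x ∈ ℤ : x ≡ 0 (mod 38)} = 38ℤ = {0, ±38, ±76, ...}

ker(φ) = 38ℤ


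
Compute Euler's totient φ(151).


Factor n: 151 = 151
φ(n) = n · ∏(1 - 1/p) over distinct primes p | n
φ(151) = 151 · (1 - 1/151) = 150

φ(151) = 150


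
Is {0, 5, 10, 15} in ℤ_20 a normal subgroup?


H = {0, 5, 10, 15} in ℤ_20
ℤ_20 is abelian; every subgroup of an abelian group is normal

Yes, normal subgroup


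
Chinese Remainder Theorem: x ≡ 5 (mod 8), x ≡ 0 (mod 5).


m₁ = 8, m₂ = 5, gcd = 1, so CRT applies. M = m₁·m₂ = 40
Let M₁ = M/m₁ = 5, M₂ = M/m₂ = 8
Find y₁ ≡ M₁⁻¹ (mod m₁): 5⁻¹ ≡ 5 (mod 8)
Find y₂ ≡ M₂⁻¹ (mod m₂): 8⁻¹ ≡ 2 (mod 5)
x = a₁·M₁·y₁ + a₂·M₂·y₂ = 5·5·5 + 0·8·2 = 125
Reduce mod 40: x ≡ 5
Check: 5 mod 8 = 5 ✓, 5 mod 5 = 0 ✓

x ≡ 5 (mod 40)


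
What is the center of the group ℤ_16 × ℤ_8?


Z(G) = {g ∈ G | gx = xg for all x ∈ G}
Direct product of abelian groups is abelian, so Z(G) = G

Z(ℤ_16 × ℤ_8) = ℤ_16 × ℤ_8


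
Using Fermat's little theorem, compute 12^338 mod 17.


Fermat's little theorem: if p is prime and gcd(a,p)=1, then a^(p-1) ≡ 1 (mod p)
p = 17 is prime, gcd(12,17) = 1
Reduce exponent: 338 mod 16 = 2
So 12^338 ≡ 12^2 (mod 17)
12^2 mod 17 = 8

12^338 ≡ 8 (mod 17)


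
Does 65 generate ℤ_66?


g generates ℤ_n iff gcd(g, n) = 1
gcd(65, 66) = 1
Since gcd = 1, 65 is a generator.

Yes, 65 generates ℤ_66


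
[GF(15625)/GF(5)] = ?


GF(15625) = GF(5^6), so the extension degree is 6

[GF(15625)/GF(5)] = 6


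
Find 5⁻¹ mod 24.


Use the extended Euclidean algorithm to write 1 = 5·s + 24·t; then s mod 24 is the inverse.
Euclidean algorithm:
  5 = 0·24 + 5
  24 = 4·5 + 4
  5 = 1·4 + 1
  4 = 4·1 + 0
gcd(5,24) = 1
Back-substitution gives: 5·(5) + 24·(-1) = 1
So 5⁻¹ ≡ 5 ≡ 5 (mod 24)
Check: 5 × 5 = 25 ≡ 1 (mod 24) ✓

5⁻¹ ≡ 5 (mod 24)


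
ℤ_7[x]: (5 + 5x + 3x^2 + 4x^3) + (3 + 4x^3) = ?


Add coefficients mod 7:
x^0: 5 + 3 = 1 (mod 7)
x^1: 5 + 0 = 5 (mod 7)
x^2: 3 + 0 = 3 (mod 7)
x^3: 4 + 4 = 1 (mod 7)
Result: 1 + 5x + 3x^2 + x^3

f + g = 1 + 5x + 3x^2 + x^3


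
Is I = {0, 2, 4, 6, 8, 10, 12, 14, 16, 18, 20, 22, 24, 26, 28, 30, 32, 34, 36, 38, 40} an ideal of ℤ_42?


Check ideal conditions for I = {0, 2, 4, 6, 8, 10, 12, 14, 16, 18, 20, 22, 24, 26, 28, 30, 32, 34, 36, 38, 40} in ℤ_42:
(1) I is an additive subgroup? Yes
(2) For r ∈ ℤ_42 and a ∈ I: r·a ∈ I? Yes

Yes, I is an ideal of ℤ_42


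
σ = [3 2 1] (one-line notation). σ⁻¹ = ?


To find σ⁻¹, swap domain and range:
σ(1) = 3 → σ⁻¹(3) = 1
σ(2) = 2 → σ⁻¹(2) = 2
σ(3) = 1 → σ⁻¹(1) = 3

σ⁻¹ = [3 2 1]


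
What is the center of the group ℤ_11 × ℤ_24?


Z(G) = {g ∈ G | gx = xg for all x ∈ G}
Direct product of abelian groups is abelian, so Z(G) = G

Z(ℤ_11 × ℤ_24) = ℤ_11 × ℤ_24


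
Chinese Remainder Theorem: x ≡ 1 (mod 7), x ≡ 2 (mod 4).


m₁ = 7, m₂ = 4, gcd = 1, so CRT applies. M = m₁·m₂ = 28
Let M₁ = M/m₁ = 4, M₂ = M/m₂ = 7
Find y₁ ≡ M₁⁻¹ (mod m₁): 4⁻¹ ≡ 2 (mod 7)
Find y₂ ≡ M₂⁻¹ (mod m₂): 7⁻¹ ≡ 3 (mod 4)
x = a₁·M₁·y₁ + a₂·M₂·y₂ = 1·4·2 + 2·7·3 = 50
Reduce mod 28: x ≡ 22
Check: 22 mod 7 = 1 ✓, 22 mod 4 = 2 ✓

x ≡ 22 (mod 28)


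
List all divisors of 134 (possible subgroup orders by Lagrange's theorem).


Lagrange's theorem: |H| divides |G|
|G| = 134
Divisors of 134: 1, 2, 67, 134

Possible subgroup orders: {1, 2, 67, 134}


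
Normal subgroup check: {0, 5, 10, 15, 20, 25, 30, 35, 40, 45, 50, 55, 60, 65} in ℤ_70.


H = {0, 5, 10, 15, 20, 25, 30, 35, 40, 45, 50, 55, 60, 65} in ℤ_70
ℤ_70 is abelian; every subgroup of an abelian group is normal

Yes, normal subgroup


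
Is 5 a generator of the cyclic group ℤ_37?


g generates ℤ_n iff gcd(g, n) = 1
gcd(5, 37) = 1
Since gcd = 1, 5 is a generator.

Yes, 5 generates ℤ_37


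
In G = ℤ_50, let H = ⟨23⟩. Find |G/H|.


|⟨23⟩| = n / gcd(23, 50) = 50 / 1 = 50
H is normal (ℤ_50 is abelian).
|G/H| = |G| / |H| = 50 / 50 = 1

|G/H| = 1


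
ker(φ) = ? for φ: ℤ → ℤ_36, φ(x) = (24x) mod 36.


Kernel = preimage of identity
ker(φ) = {x ∈ ℤ : 24x ≡ 0 (mod 36)}. gcd(24,36) = 12, so 24x ≡ 0 (mod 36) ⟺ x ≡ 0 (mod 36/12 = 3). Hence ker(φ) = 3ℤ

ker(φ) = 3ℤ


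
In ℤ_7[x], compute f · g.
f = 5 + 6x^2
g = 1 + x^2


Expand and collect like terms; reduce coefficients mod 7:
x^0: 5·1 = 5 ≡ 5 (mod 7)
x^1: 5·0 + 0·1 = 0 ≡ 0 (mod 7)
x^2: 5·1 + 0·0 + 6·1 = 11 ≡ 4 (mod 7)
x^3: 0·1 + 6·0 = 0 ≡ 0 (mod 7)
x^4: 6·1 = 6 ≡ 6 (mod 7)
Result: 5 + 4x^2 + 6x^4

f · g = 5 + 4x^2 + 6x^4


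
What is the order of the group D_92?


|D_n| = 2n (n rotations and n reflections)
|D_92| = 2×92 = 184

|D_92| = 184


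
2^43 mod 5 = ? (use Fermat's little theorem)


Fermat's little theorem: if p is prime and gcd(a,p)=1, then a^(p-1) ≡ 1 (mod p)
p = 5 is prime, gcd(2,5) = 1
Reduce exponent: 43 mod 4 = 3
So 2^43 ≡ 2^3 (mod 5)
2^3 mod 5 = 3

2^43 ≡ 3 (mod 5)


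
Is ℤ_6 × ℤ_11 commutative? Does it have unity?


Direct product ring; commutative with unity (1,1); but (1,0)·(0,1) = (0,0) gives zero divisors, so not an integral domain
Commutative: Yes
Integral domain: No
Has unity: Yes

ℤ_6 × ℤ_11: Commutative=Yes, Unity=Yes


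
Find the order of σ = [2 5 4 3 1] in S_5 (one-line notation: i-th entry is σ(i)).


Cycle decomposition: (1 2 5) (3 4)
Cycle lengths: 3, 2
Order = lcm(3, 2) = 6

ord(σ) = 6


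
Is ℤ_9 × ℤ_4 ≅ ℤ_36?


Comparing ℤ_9 × ℤ_4 and ℤ_36:
gcd(9,4) = 1, so ℤ_9 × ℤ_4 ≅ ℤ_36 (CRT)

Yes, ℤ_9 × ℤ_4 ≅ ℤ_36


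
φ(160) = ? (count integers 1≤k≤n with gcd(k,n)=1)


Factor n: 160 = 2^5 × 5
φ(n) = n · ∏(1 - 1/p) over distinct primes p | n
φ(160) = 160 · (1 - 1/2) · (1 - 1/5) = 64

φ(160) = 64


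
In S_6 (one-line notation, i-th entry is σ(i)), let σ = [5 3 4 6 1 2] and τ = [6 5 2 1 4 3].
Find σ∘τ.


σ∘τ: apply τ first, then σ
1 →τ 6 →σ 2
2 →τ 5 →σ 1
3 →τ 2 →σ 3
4 →τ 1 →σ 5
5 →τ 4 →σ 6
6 →τ 3 →σ 4

σ∘τ = [2 1 3 5 6 4]


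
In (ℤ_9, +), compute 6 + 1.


Operation: addition mod 9
6 + 1 = (a + b) mod 9 with a = 6, b = 1

6 + 1 = 7


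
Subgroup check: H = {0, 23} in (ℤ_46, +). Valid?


Subgroup test for H = {0, 23} in (ℤ_46, +):
(1) 0 ∈ H? Yes
(2) Closure: for all a,b ∈ H, (a+b) mod 46 ∈ H? Yes
(3) Inverses: for all a ∈ H, -a mod 46 ∈ H? Yes

Yes, H is a subgroup of ℤ_46


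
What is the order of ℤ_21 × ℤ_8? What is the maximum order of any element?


|ℤ_21 × ℤ_8| = 21 × 8 = 168
Max element order = lcm(21,8) = 168
Cyclic? Yes (gcd=1)

|ℤ_21×ℤ_8| = 168, max element order = 168


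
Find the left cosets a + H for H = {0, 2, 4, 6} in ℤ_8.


H = {0, 2, 4, 6}, |H| = 4
Number of cosets = |G|/|H| = 8/4 = 2
0 + H = {0, 2, 4, 6}
1 + H = {1, 3, 5, 7}

Cosets: 0+H={0,2,4,6}; 1+H={1,3,5,7}


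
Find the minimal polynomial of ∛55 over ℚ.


∛55 satisfies x³ - 55 = 0, irreducible over ℚ (no rational root; 55 is not a perfect cube)

Minimal polynomial: x³ - 55


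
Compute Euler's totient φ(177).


Factor n: 177 = 3 × 59
φ(n) = n · ∏(1 - 1/p) over distinct primes p | n
φ(177) = 177 · (1 - 1/3) · (1 - 1/59) = 116

φ(177) = 116


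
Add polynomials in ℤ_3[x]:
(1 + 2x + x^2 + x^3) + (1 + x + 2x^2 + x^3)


Add coefficients mod 3:
x^0: 1 + 1 = 2 (mod 3)
x^1: 2 + 1 = 0 (mod 3)
x^2: 1 + 2 = 0 (mod 3)
x^3: 1 + 1 = 2 (mod 3)
Result: 2 + 2x^3

f + g = 2 + 2x^3


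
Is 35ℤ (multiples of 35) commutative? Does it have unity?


35ℤ is a commutative ring under +,× but has no multiplicative identity (1 ∉ 35ℤ); it has no zero divisors, but without unity it is not an integral domain
Commutative: Yes
Integral domain: No
Has unity: No

35ℤ (multiples of 35): Commutative=Yes, Unity=No


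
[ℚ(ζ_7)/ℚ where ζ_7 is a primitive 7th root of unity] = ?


[ℚ(ζ_n):ℚ] = deg Φ_n(x) = φ(n). Here φ(7) = 6

[ℚ(ζ_7)/ℚ where ζ_7 is a primitive 7th root of unity] = 6


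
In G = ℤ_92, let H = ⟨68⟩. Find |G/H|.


|⟨68⟩| = n / gcd(68, 92) = 92 / 4 = 23
H is normal (ℤ_92 is abelian).
|G/H| = |G| / |H| = 92 / 23 = 4

|G/H| = 4


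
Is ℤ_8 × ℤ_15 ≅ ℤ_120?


Comparing ℤ_8 × ℤ_15 and ℤ_120:
gcd(8,15) = 1, so ℤ_8 × ℤ_15 ≅ ℤ_120 (CRT)

Yes, ℤ_8 × ℤ_15 ≅ ℤ_120


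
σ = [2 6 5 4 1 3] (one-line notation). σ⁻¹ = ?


To find σ⁻¹, swap domain and range:
σ(1) = 2 → σ⁻¹(2) = 1
σ(2) = 6 → σ⁻¹(6) = 2
σ(3) = 5 → σ⁻¹(5) = 3
σ(4) = 4 → σ⁻¹(4) = 4
σ(5) = 1 → σ⁻¹(1) = 5
σ(6) = 3 → σ⁻¹(3) = 6

σ⁻¹ = [5 1 6 4 3 2]


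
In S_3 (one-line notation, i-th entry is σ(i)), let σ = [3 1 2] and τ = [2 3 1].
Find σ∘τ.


σ∘τ: apply τ first, then σ
1 →τ 2 →σ 1
2 →τ 3 →σ 2
3 →τ 1 →σ 3

σ∘τ = [1 2 3]


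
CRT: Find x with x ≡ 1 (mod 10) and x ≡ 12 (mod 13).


m₁ = 10, m₂ = 13, gcd = 1, so CRT applies. M = m₁·m₂ = 130
Let M₁ = M/m₁ = 13, M₂ = M/m₂ = 10
Find y₁ ≡ M₁⁻¹ (mod m₁): 13⁻¹ ≡ 7 (mod 10)
Find y₂ ≡ M₂⁻¹ (mod m₂): 10⁻¹ ≡ 4 (mod 13)
x = a₁·M₁·y₁ + a₂·M₂·y₂ = 1·13·7 + 12·10·4 = 571
Reduce mod 130: x ≡ 51
Check: 51 mod 10 = 1 ✓, 51 mod 13 = 12 ✓

x ≡ 51 (mod 130)


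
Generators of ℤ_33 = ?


g generates ℤ_n iff gcd(g,n) = 1
Prime factors of 33: 3, 11
Generators are g ∈ {1,...,32} not divisible by any of these primes.
Generators: {1, 2, 4, 5, 7, 8, 10, 13, 14, 16, 17, 19, 20, 23, 25, 26, 28, 29, 31, 32}
Number of generators = φ(33) = 20

Generators of ℤ_33 = {1, 2, 4, 5, 7, 8, 10, 13, 14, 16, 17, 19, 20, 23, 25, 26, 28, 29, 31, 32}


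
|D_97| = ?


|D_n| = 2n (n rotations and n reflections)
|D_97| = 2×97 = 194

|D_97| = 194


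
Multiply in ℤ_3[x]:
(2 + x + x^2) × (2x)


Expand and collect like terms; reduce coefficients mod 3:
x^0: 2·0 = 0 ≡ 0 (mod 3)
x^1: 2·2 + 1·0 = 4 ≡ 1 (mod 3)
x^2: 1·2 + 1·0 = 2 ≡ 2 (mod 3)
x^3: 1·2 = 2 ≡ 2 (mod 3)
Result: x + 2x^2 + 2x^3

f · g = x + 2x^2 + 2x^3


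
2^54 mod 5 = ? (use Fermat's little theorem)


Fermat's little theorem: if p is prime and gcd(a,p)=1, then a^(p-1) ≡ 1 (mod p)
p = 5 is prime, gcd(2,5) = 1
Reduce exponent: 54 mod 4 = 2
So 2^54 ≡ 2^2 (mod 5)
2^2 mod 5 = 4

2^54 ≡ 4 (mod 5)


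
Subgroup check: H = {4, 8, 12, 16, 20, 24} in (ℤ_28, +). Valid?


Subgroup test for H = {4, 8, 12, 16, 20, 24} in (ℤ_28, +):
(1) 0 ∈ H? No
(2) Closure: for all a,b ∈ H, (a+b) mod 28 ∈ H? No  [counterexample: 4 + 24 = 0 ∉ H]
(3) Inverses: for all a ∈ H, -a mod 28 ∈ H? Yes

No, H is not a subgroup of ℤ_28


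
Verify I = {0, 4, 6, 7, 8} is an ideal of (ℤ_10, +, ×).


Check ideal conditions for I = {0, 4, 6, 7, 8} in ℤ_10:
(1) I is an additive subgroup? No
(2) For r ∈ ℤ_10 and a ∈ I: r·a ∈ I? No  [counterexample: r=2, a=6, r·a mod 10 = 2 ∉ I]

No, I is not an ideal of ℤ_10


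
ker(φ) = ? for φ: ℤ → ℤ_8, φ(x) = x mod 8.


Kernel = preimage of identity
ker(φ) = {x ∈ ℤ : x ≡ 0 (mod 8)} = 8ℤ = {0, ±8, ±16, ...}

ker(φ) = 8ℤ


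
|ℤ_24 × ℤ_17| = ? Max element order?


|ℤ_24 × ℤ_17| = 24 × 17 = 408
Max element order = lcm(24,17) = 408
Cyclic? Yes (gcd=1)

|ℤ_24×ℤ_17| = 408, max element order = 408


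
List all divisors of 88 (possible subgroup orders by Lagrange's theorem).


Lagrange's theorem: |H| divides |G|
|G| = 88
Divisors of 88: 1, 2, 4, 8, 11, 22, 44, 88

Possible subgroup orders: {1, 2, 4, 8, 11, 22, 44, 88}


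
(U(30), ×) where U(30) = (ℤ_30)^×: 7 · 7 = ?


Operation: multiplication mod 30
7 · 7 = (a × b) mod 30 with a = 7, b = 7

7 · 7 = 19


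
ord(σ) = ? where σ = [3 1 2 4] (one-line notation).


Cycle decomposition: (1 3 2)
Cycle lengths: 3
Order = lcm(3) = 3

ord(σ) = 3


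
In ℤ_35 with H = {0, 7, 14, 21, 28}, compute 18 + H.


18 + H = {18 + h (mod 35) : h ∈ H}
18+0=18, 18+7=25, 18+14=32, 18+21=4, 18+28=11
18 + H = {4, 11, 18, 25, 32} = 4 + H

18 + H = {4, 11, 18, 25, 32}


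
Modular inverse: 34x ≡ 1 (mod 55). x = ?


Use the extended Euclidean algorithm to write 1 = 34·s + 55·t; then s mod 55 is the inverse.
Euclidean algorithm:
  34 = 0·55 + 34
  55 = 1·34 + 21
  34 = 1·21 + 13
  21 = 1·13 + 8
  13 = 1·8 + 5
  8 = 1·5 + 3
  5 = 1·3 + 2
  3 = 1·2 + 1
  2 = 2·1 + 0
gcd(34,55) = 1
Back-substitution gives: 34·(-21) + 55·(13) = 1
So 34⁻¹ ≡ -21 ≡ 34 (mod 55)
Check: 34 × 34 = 1156 ≡ 1 (mod 55) ✓

34⁻¹ ≡ 34 (mod 55)


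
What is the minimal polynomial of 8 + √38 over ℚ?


Let α = 8 + √38. Then α - 8 = √38, so (α - 8)² = 38, giving α² - 16α + 26 = 0. Degree 2 and α ∉ ℚ, so this is the minimal polynomial.

Minimal polynomial: x² - 16x + 26


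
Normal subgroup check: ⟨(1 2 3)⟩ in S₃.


H = ⟨(1 2 3)⟩ in S₃
⟨(1 2 3)⟩ has order 3 and index 2 in S₃; index-2 subgroups are normal

Yes, normal subgroup


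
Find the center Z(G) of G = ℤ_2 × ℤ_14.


Z(G) = {g ∈ G | gx = xg for all x ∈ G}
Direct product of abelian groups is abelian, so Z(G) = G

Z(ℤ_2 × ℤ_14) = ℤ_2 × ℤ_14


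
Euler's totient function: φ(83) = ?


Factor n: 83 = 83
φ(n) = n · ∏(1 - 1/p) over distinct primes p | n
φ(83) = 83 · (1 - 1/83) = 82

φ(83) = 82


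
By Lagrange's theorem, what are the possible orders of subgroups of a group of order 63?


Lagrange's theorem: |H| divides |G|
|G| = 63
Divisors of 63: 1, 3, 7, 9, 21, 63

Possible subgroup orders: {1, 3, 7, 9, 21, 63}


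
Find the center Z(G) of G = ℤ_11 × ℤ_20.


Z(G) = {g ∈ G | gx = xg for all x ∈ G}
Direct product of abelian groups is abelian, so Z(G) = G

Z(ℤ_11 × ℤ_20) = ℤ_11 × ℤ_20


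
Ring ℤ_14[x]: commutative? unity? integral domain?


ℤ_14 has zero divisors (2·7 ≡ 0), and these lift to constant zero divisors in ℤ_14[x]; so not an integral domain
Commutative: Yes
Integral domain: No
Has unity: Yes

ℤ_14[x]: Commutative=Yes, Unity=Yes


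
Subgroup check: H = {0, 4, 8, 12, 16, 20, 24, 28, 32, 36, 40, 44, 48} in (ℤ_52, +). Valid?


Subgroup test for H = {0, 4, 8, 12, 16, 20, 24, 28, 32, 36, 40, 44, 48} in (ℤ_52, +):
(1) 0 ∈ H? Yes
(2) Closure: for all a,b ∈ H, (a+b) mod 52 ∈ H? Yes
(3) Inverses: for all a ∈ H, -a mod 52 ∈ H? Yes

Yes, H is a subgroup of ℤ_52


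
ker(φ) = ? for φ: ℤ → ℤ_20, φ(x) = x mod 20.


Kernel = preimage of identity
ker(φ) = {x ∈ ℤ : x ≡ 0 (mod 20)} = 20ℤ = {0, ±20, ±40, ...}

ker(φ) = 20ℤ


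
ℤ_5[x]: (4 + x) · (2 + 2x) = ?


Expand and collect like terms; reduce coefficients mod 5:
x^0: 4·2 = 8 ≡ 3 (mod 5)
x^1: 4·2 + 1·2 = 10 ≡ 0 (mod 5)
x^2: 1·2 = 2 ≡ 2 (mod 5)
Result: 3 + 2x^2

f · g = 3 + 2x^2


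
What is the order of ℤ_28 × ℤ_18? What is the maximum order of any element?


|ℤ_28 × ℤ_18| = 28 × 18 = 504
Max element order = lcm(28,18) = 252
Cyclic? No (gcd=2)

|ℤ_28×ℤ_18| = 504, max element order = 252


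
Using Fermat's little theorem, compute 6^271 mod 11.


Fermat's little theorem: if p is prime and gcd(a,p)=1, then a^(p-1) ≡ 1 (mod p)
p = 11 is prime, gcd(6,11) = 1
Reduce exponent: 271 mod 10 = 1
So 6^271 ≡ 6^1 (mod 11)
6^1 mod 11 = 6

6^271 ≡ 6 (mod 11)


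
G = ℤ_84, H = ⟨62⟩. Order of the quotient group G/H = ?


|⟨62⟩| = n / gcd(62, 84) = 84 / 2 = 42
H is normal (ℤ_84 is abelian).
|G/H| = |G| / |H| = 84 / 42 = 2

|G/H| = 2


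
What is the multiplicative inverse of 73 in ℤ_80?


Use the extended Euclidean algorithm to write 1 = 73·s + 80·t; then s mod 80 is the inverse.
Euclidean algorithm:
  73 = 0·80 + 73
  80 = 1·73 + 7
  73 = 10·7 + 3
  7 = 2·3 + 1
  3 = 3·1 + 0
gcd(73,80) = 1
Back-substitution gives: 73·(-23) + 80·(21) = 1
So 73⁻¹ ≡ -23 ≡ 57 (mod 80)
Check: 73 × 57 = 4161 ≡ 1 (mod 80) ✓

73⁻¹ ≡ 57 (mod 80)


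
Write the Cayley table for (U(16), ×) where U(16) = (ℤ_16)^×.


Elements: {1, 3, 5, 7, 9, 11, 13, 15}
Operation: multiplication mod 16
Entry (a, b) = (a × b) mod 16

Cayley table:
   |  1 |  3 |  5 |  7 |  9 | 11 | 13 | 15
 1 |  1 |  3 |  5 |  7 |  9 | 11 | 13 | 15
 3 |  3 |  9 | 15 |  5 | 11 |  1 |  7 | 13
 5 |  5 | 15 |  9 |  3 | 13 |  7 |  1 | 11
 7 |  7 |  5 |  3 |  1 | 15 | 13 | 11 |  9
 9 |  9 | 11 | 13 | 15 |  1 |  3 |  5 |  7
11 | 11 |  1 |  7 | 13 |  3 |  9 | 15 |  5
13 | 13 |  7 |  1 | 11 |  5 | 15 |  9 |  3
15 | 15 | 13 | 11 |  9 |  7 |  5 |  3 |  1


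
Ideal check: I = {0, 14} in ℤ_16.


Check ideal conditions for I = {0, 14} in ℤ_16:
(1) I is an additive subgroup? No
(2) For r ∈ ℤ_16 and a ∈ I: r·a ∈ I? No  [counterexample: r=2, a=14, r·a mod 16 = 12 ∉ I]

No, I is not an ideal of ℤ_16


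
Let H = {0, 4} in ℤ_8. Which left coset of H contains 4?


4 + H = {4 + h (mod 8) : h ∈ H}
4+0=4, 4+4=0
4 + H = {0, 4} = 0 + H

4 + H = {0, 4}


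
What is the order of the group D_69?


|D_n| = 2n (n rotations and n reflections)
|D_69| = 2×69 = 138

|D_69| = 138


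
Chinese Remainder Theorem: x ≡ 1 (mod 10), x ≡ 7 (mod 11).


m₁ = 10, m₂ = 11, gcd = 1, so CRT applies. M = m₁·m₂ = 110
Let M₁ = M/m₁ = 11, M₂ = M/m₂ = 10
Find y₁ ≡ M₁⁻¹ (mod m₁): 11⁻¹ ≡ 1 (mod 10)
Find y₂ ≡ M₂⁻¹ (mod m₂): 10⁻¹ ≡ 10 (mod 11)
x = a₁·M₁·y₁ + a₂·M₂·y₂ = 1·11·1 + 7·10·10 = 711
Reduce mod 110: x ≡ 51
Check: 51 mod 10 = 1 ✓, 51 mod 11 = 7 ✓

x ≡ 51 (mod 110)


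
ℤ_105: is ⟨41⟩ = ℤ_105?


g generates ℤ_n iff gcd(g, n) = 1
gcd(41, 105) = 1
Since gcd = 1, 41 is a generator.

Yes, 41 generates ℤ_105


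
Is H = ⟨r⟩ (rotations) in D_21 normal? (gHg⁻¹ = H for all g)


H = ⟨r⟩ (rotations) in D_21
The rotation subgroup ⟨r⟩ has index 2 in D_21, so it is normal

Yes, normal subgroup


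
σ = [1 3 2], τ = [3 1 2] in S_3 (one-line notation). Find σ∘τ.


σ∘τ: apply τ first, then σ
1 →τ 3 →σ 2
2 →τ 1 →σ 1
3 →τ 2 →σ 3

σ∘τ = [2 1 3]


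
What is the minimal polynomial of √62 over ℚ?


√62 satisfies x² - 62 = 0, irreducible over ℚ since 62 is squarefree

Minimal polynomial: x² - 62


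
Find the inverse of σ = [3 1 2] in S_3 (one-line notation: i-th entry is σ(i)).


To find σ⁻¹, swap domain and range:
σ(1) = 3 → σ⁻¹(3) = 1
σ(2) = 1 → σ⁻¹(1) = 2
σ(3) = 2 → σ⁻¹(2) = 3

σ⁻¹ = [2 3 1]


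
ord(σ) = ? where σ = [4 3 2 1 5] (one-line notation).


Cycle decomposition: (1 4) (2 3)
Cycle lengths: 2, 2
Order = lcm(2, 2) = 2

ord(σ) = 2


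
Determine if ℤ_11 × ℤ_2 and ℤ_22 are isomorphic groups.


Comparing ℤ_11 × ℤ_2 and ℤ_22:
gcd(11,2) = 1, so ℤ_11 × ℤ_2 ≅ ℤ_22 (CRT)

Yes, ℤ_11 × ℤ_2 ≅ ℤ_22


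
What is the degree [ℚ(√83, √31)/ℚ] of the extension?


[ℚ(√83,√31):ℚ] = [ℚ(√83,√31):ℚ(√83)]·[ℚ(√83):ℚ] = 2·2 = 4

[ℚ(√83, √31)/ℚ] = 4


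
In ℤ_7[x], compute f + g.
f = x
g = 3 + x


Add coefficients mod 7:
x^0: 0 + 3 = 3 (mod 7)
x^1: 1 + 1 = 2 (mod 7)
Result: 3 + 2x

f + g = 3 + 2x


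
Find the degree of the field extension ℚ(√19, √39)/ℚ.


[ℚ(√19,√39):ℚ] = [ℚ(√19,√39):ℚ(√19)]·[ℚ(√19):ℚ] = 2·2 = 4

[ℚ(√19, √39)/ℚ] = 4


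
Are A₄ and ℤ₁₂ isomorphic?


Comparing A₄ and ℤ₁₂:
A₄ is non-abelian, ℤ₁₂ is abelian

No, A₄ ≇ ℤ₁₂


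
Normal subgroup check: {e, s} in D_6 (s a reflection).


H = {e, s} in D_6 (s a reflection)
r·s·r⁻¹ = sr⁻² ≠ s for n ≥ 3, so {e, s} is not closed under conjugation

No, not a normal subgroup


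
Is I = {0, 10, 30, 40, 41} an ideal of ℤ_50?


Check ideal conditions for I = {0, 10, 30, 40, 41} in ℤ_50:
(1) I is an additive subgroup? No
(2) For r ∈ ℤ_50 and a ∈ I: r·a ∈ I? No  [counterexample: r=2, a=10, r·a mod 50 = 20 ∉ I]

No, I is not an ideal of ℤ_50


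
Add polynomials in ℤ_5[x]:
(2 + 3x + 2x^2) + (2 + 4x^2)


Add coefficients mod 5:
x^0: 2 + 2 = 4 (mod 5)
x^1: 3 + 0 = 3 (mod 5)
x^2: 2 + 4 = 1 (mod 5)
Result: 4 + 3x + x^2

f + g = 4 + 3x + x^2


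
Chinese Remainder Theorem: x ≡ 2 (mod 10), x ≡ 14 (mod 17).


m₁ = 10, m₂ = 17, gcd = 1, so CRT applies. M = m₁·m₂ = 170
Let M₁ = M/m₁ = 17, M₂ = M/m₂ = 10
Find y₁ ≡ M₁⁻¹ (mod m₁): 17⁻¹ ≡ 3 (mod 10)
Find y₂ ≡ M₂⁻¹ (mod m₂): 10⁻¹ ≡ 12 (mod 17)
x = a₁·M₁·y₁ + a₂·M₂·y₂ = 2·17·3 + 14·10·12 = 1782
Reduce mod 170: x ≡ 82
Check: 82 mod 10 = 2 ✓, 82 mod 17 = 14 ✓

x ≡ 82 (mod 170)


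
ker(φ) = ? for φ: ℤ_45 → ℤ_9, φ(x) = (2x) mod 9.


Kernel = preimage of identity
ker(φ) = {x ∈ ℤ_45 : 2x ≡ 0 (mod 9)}. Since 9 | 45, φ is well-defined. The kernel is the cyclic subgroup ⟨9⟩ of ℤ_45 (order 5), i.e. {0, 9, 18, 27, 36}

ker(φ) = {0, 9, 18, 27, 36}


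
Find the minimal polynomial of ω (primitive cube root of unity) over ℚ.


ω satisfies x² + x + 1 = 0 (the cyclotomic polynomial Φ₃)

Minimal polynomial: x² + x + 1


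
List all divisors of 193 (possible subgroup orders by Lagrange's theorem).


Lagrange's theorem: |H| divides |G|
|G| = 193
Divisors of 193: 1, 193

Possible subgroup orders: {1, 193}


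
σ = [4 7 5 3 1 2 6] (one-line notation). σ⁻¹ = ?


To find σ⁻¹, swap domain and range:
σ(1) = 4 → σ⁻¹(4) = 1
σ(2) = 7 → σ⁻¹(7) = 2
σ(3) = 5 → σ⁻¹(5) = 3
σ(4) = 3 → σ⁻¹(3) = 4
σ(5) = 1 → σ⁻¹(1) = 5
σ(6) = 2 → σ⁻¹(2) = 6
σ(7) = 6 → σ⁻¹(6) = 7

σ⁻¹ = [5 6 4 1 3 7 2]


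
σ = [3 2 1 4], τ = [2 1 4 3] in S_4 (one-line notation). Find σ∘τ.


σ∘τ: apply τ first, then σ
1 →τ 2 →σ 2
2 →τ 1 →σ 3
3 →τ 4 →σ 4
4 →τ 3 →σ 1

σ∘τ = [2 3 4 1]


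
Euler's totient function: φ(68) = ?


Factor n: 68 = 2^2 × 17
φ(n) = n · ∏(1 - 1/p) over distinct primes p | n
φ(68) = 68 · (1 - 1/2) · (1 - 1/17) = 32

φ(68) = 32


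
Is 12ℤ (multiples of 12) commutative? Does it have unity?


12ℤ is a commutative ring under +,× but has no multiplicative identity (1 ∉ 12ℤ); it has no zero divisors, but without unity it is not an integral domain
Commutative: Yes
Integral domain: No
Has unity: No

12ℤ (multiples of 12): Commutative=Yes, Unity=No


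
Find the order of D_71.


|D_n| = 2n (n rotations and n reflections)
|D_71| = 2×71 = 142

|D_71| = 142


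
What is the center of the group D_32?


Z(G) = {g ∈ G | gx = xg for all x ∈ G}
For even n, Z(D_n) = {e, r^(n/2)}: the 180° rotation r^16 commutes with every reflection and rotation

Z(D_32) = {e, r^16}


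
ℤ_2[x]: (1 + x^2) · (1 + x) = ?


Expand and collect like terms; reduce coefficients mod 2:
x^0: 1·1 = 1 ≡ 1 (mod 2)
x^1: 1·1 + 0·1 = 1 ≡ 1 (mod 2)
x^2: 0·1 + 1·1 = 1 ≡ 1 (mod 2)
x^3: 1·1 = 1 ≡ 1 (mod 2)
Result: 1 + x + x^2 + x^3

f · g = 1 + x + x^2 + x^3
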